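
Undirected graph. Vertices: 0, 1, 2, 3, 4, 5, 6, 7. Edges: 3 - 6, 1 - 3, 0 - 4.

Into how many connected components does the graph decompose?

From 0: component {0, 4}.
From 1: component {1, 3, 6}.
From 2: component {2}.
From 5: component {5}.
From 7: component {7}.
That's 5 components.

5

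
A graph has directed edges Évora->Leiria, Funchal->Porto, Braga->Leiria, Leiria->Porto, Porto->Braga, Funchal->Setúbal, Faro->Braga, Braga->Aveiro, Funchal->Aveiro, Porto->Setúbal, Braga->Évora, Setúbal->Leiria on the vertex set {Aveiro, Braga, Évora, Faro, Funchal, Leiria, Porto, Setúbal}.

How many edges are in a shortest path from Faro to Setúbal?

Distance 0: Faro.
Distance 1: Braga.
Distance 2: Aveiro, Évora, Leiria.
Distance 3: Porto.
Distance 4: Setúbal — contains Setúbal.

4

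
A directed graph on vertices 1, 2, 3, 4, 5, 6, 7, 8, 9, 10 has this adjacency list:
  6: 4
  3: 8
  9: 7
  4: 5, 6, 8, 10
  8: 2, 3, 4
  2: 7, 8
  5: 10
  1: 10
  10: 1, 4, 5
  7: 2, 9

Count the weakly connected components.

1

From 1: component {1, 2, 3, 4, 5, 6, 7, 8, 9, 10}.
That's 1 component.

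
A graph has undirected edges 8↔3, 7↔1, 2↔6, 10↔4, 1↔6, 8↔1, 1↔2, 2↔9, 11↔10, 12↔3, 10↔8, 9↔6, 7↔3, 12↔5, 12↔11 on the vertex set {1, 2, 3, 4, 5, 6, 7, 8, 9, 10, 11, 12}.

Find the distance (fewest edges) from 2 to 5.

Distance 0: 2.
Distance 1: 1, 6, 9.
Distance 2: 7, 8.
Distance 3: 3, 10.
Distance 4: 4, 11, 12.
Distance 5: 5 — contains 5.

5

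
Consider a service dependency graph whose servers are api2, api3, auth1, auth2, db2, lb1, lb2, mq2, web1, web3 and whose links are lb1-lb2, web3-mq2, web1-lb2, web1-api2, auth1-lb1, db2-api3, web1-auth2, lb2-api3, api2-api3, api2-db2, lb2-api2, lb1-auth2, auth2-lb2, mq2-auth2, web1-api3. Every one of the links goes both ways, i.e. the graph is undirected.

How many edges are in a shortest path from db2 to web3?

Distance 0: db2.
Distance 1: api2, api3.
Distance 2: lb2, web1.
Distance 3: auth2, lb1.
Distance 4: auth1, mq2.
Distance 5: web3 — contains web3.

5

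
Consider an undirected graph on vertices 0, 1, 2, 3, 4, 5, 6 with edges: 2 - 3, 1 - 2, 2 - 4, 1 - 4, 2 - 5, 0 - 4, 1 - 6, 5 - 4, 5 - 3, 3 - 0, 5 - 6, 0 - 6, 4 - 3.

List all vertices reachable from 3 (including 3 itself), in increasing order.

Start at 3.
Its neighbours: 0, 2, 4, 5.
Then their neighbours: 1, 6.
Every vertex is now reached.

0, 1, 2, 3, 4, 5, 6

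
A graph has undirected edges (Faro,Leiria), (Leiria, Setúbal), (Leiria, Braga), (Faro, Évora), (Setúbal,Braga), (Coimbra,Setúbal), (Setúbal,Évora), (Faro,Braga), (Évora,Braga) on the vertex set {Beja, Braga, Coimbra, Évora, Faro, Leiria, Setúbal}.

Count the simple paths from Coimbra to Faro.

9

Coimbra–Setúbal–Braga–Évora–Faro
Coimbra–Setúbal–Braga–Faro
Coimbra–Setúbal–Braga–Leiria–Faro
Coimbra–Setúbal–Évora–Braga–Faro
Coimbra–Setúbal–Évora–Braga–Leiria–Faro
Coimbra–Setúbal–Évora–Faro
Coimbra–Setúbal–Leiria–Braga–Évora–Faro
Coimbra–Setúbal–Leiria–Braga–Faro
Coimbra–Setúbal–Leiria–Faro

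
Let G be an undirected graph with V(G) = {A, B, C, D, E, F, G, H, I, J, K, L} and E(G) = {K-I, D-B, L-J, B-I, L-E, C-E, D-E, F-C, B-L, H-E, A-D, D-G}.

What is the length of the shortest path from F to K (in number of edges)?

6

Distance 0: F.
Distance 1: C.
Distance 2: E.
Distance 3: D, H, L.
Distance 4: A, B, G, J.
Distance 5: I.
Distance 6: K — contains K.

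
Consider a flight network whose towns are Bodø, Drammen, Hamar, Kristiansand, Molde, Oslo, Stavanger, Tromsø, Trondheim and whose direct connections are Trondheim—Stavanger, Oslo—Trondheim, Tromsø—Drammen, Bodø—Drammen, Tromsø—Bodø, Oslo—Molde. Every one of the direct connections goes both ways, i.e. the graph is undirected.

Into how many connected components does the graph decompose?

4

From Bodø: component {Bodø, Drammen, Tromsø}.
From Hamar: component {Hamar}.
From Kristiansand: component {Kristiansand}.
From Molde: component {Molde, Oslo, Stavanger, Trondheim}.
That's 4 components.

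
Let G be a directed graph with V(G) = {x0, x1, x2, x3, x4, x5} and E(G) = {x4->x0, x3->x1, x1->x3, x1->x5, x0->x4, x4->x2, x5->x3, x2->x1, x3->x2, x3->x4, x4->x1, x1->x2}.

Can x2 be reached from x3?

Explore from x3.
Distance 1: reach x1, x2, x4.
Found x2.

Yes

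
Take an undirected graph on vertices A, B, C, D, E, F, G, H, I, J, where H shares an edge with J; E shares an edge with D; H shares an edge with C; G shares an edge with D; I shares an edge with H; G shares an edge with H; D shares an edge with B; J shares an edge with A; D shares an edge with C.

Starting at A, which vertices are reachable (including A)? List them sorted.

Start at A.
Its neighbours: J.
Then their neighbours: H.
Then next layer: C, G, I.
Then next layer: D.
Then next layer: B, E.
Nothing further is reachable.

A, B, C, D, E, G, H, I, J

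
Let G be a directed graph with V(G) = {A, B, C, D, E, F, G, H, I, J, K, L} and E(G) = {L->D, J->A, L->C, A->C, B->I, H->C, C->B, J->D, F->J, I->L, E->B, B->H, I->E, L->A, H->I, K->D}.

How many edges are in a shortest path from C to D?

Distance 0: C.
Distance 1: B.
Distance 2: H, I.
Distance 3: E, L.
Distance 4: A, D — contains D.

4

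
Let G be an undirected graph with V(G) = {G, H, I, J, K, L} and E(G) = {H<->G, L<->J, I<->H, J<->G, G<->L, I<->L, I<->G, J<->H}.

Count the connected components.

From G: component {G, H, I, J, L}.
From K: component {K}.
That's 2 components.

2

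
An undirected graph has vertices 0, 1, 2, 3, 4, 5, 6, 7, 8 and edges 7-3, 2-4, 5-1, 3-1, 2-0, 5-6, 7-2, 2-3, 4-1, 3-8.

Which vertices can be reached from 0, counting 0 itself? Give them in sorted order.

Start at 0.
Its neighbours: 2.
Then their neighbours: 3, 4, 7.
Then next layer: 1, 8.
Then next layer: 5.
Then next layer: 6.
Every vertex is now reached.

0, 1, 2, 3, 4, 5, 6, 7, 8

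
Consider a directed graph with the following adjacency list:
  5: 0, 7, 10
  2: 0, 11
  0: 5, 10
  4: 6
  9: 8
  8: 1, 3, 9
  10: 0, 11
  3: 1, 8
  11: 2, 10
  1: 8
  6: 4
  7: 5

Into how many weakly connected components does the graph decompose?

From 0: component {0, 2, 5, 7, 10, 11}.
From 1: component {1, 3, 8, 9}.
From 4: component {4, 6}.
That's 3 components.

3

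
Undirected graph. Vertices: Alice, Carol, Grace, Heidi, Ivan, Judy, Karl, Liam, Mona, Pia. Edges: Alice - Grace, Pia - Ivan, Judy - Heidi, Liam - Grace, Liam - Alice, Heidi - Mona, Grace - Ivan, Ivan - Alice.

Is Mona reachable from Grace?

Explore from Grace.
Distance 1: reach Alice, Ivan, Liam.
Distance 2: reach Pia.
The search is exhausted without reaching Mona; it lies in a different component.

No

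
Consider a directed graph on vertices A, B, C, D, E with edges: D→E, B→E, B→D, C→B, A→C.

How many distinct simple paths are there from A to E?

2

A→C→B→D→E
A→C→B→E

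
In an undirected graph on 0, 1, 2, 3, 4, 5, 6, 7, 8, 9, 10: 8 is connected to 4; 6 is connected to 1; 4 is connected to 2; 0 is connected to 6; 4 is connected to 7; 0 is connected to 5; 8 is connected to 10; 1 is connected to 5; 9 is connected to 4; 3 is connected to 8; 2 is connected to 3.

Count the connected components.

2

From 0: component {0, 1, 5, 6}.
From 2: component {2, 3, 4, 7, 8, 9, 10}.
That's 2 components.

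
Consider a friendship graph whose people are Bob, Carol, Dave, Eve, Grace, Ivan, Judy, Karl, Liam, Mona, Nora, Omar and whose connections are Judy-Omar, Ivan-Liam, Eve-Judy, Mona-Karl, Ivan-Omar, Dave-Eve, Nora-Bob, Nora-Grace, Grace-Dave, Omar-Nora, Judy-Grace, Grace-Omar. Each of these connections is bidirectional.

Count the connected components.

From Bob: component {Bob, Dave, Eve, Grace, Ivan, Judy, Liam, Nora, Omar}.
From Carol: component {Carol}.
From Karl: component {Karl, Mona}.
That's 3 components.

3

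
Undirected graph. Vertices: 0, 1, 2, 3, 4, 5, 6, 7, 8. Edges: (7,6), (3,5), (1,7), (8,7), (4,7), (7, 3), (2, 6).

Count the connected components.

From 0: component {0}.
From 1: component {1, 2, 3, 4, 5, 6, 7, 8}.
That's 2 components.

2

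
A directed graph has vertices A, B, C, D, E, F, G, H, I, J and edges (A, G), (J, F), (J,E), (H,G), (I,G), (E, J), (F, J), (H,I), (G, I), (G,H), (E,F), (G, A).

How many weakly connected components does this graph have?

5

From A: component {A, G, H, I}.
From B: component {B}.
From C: component {C}.
From D: component {D}.
From E: component {E, F, J}.
That's 5 components.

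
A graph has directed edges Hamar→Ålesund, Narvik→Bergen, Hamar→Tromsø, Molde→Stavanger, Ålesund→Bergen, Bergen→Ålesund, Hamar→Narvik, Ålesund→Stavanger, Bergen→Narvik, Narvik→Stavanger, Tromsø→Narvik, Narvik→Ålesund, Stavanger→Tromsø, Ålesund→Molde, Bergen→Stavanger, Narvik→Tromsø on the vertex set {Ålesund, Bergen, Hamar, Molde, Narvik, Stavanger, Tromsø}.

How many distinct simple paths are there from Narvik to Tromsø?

Narvik→Ålesund→Bergen→Stavanger→Tromsø
Narvik→Ålesund→Molde→Stavanger→Tromsø
Narvik→Ålesund→Stavanger→Tromsø
Narvik→Bergen→Ålesund→Molde→Stavanger→Tromsø
Narvik→Bergen→Ålesund→Stavanger→Tromsø
Narvik→Bergen→Stavanger→Tromsø
Narvik→Stavanger→Tromsø
Narvik→Tromsø

8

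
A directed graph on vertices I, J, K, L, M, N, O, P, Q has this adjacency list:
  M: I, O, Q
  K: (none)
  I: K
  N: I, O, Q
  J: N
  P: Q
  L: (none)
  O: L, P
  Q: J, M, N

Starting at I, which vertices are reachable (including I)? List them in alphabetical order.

Start at I.
Its neighbours: K.
Nothing further is reachable.

I, K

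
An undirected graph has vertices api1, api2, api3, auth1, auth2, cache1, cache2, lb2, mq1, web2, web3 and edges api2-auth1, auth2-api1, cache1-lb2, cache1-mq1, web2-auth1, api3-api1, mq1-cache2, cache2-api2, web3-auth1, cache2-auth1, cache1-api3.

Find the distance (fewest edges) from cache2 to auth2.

Distance 0: cache2.
Distance 1: api2, auth1, mq1.
Distance 2: cache1, web2, web3.
Distance 3: api3, lb2.
Distance 4: api1.
Distance 5: auth2 — contains auth2.

5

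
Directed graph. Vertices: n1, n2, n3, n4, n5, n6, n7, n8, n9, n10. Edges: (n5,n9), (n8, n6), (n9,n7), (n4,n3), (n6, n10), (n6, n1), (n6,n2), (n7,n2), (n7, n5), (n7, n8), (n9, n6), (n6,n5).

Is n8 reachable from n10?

n10 has no outgoing edges, so nothing is reachable from it.

No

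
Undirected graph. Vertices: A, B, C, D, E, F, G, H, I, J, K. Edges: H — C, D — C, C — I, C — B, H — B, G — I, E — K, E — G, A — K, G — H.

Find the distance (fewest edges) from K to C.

Distance 0: K.
Distance 1: A, E.
Distance 2: G.
Distance 3: H, I.
Distance 4: B, C — contains C.

4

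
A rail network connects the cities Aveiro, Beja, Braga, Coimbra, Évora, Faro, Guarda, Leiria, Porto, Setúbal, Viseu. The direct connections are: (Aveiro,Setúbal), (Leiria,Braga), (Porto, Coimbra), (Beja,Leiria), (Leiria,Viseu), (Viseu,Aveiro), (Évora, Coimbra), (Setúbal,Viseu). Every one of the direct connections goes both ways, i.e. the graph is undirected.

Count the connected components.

4

From Aveiro: component {Aveiro, Beja, Braga, Leiria, Setúbal, Viseu}.
From Coimbra: component {Coimbra, Évora, Porto}.
From Faro: component {Faro}.
From Guarda: component {Guarda}.
That's 4 components.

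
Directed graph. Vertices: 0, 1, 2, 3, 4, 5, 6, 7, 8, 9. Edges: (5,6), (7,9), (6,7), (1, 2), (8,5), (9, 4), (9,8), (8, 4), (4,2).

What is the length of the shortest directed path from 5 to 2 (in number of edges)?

Distance 0: 5.
Distance 1: 6.
Distance 2: 7.
Distance 3: 9.
Distance 4: 4, 8.
Distance 5: 2 — contains 2.

5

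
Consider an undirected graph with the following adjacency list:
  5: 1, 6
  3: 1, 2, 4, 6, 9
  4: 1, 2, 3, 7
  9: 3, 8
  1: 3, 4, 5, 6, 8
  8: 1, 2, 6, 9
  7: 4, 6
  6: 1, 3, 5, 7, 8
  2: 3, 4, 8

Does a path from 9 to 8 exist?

Yes

Explore from 9.
Distance 1: reach 3, 8.
Found 8.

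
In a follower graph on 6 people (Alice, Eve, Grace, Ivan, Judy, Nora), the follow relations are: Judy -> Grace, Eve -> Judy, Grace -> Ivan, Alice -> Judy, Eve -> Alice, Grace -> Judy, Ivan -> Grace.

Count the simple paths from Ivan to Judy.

Ivan→Grace→Judy

1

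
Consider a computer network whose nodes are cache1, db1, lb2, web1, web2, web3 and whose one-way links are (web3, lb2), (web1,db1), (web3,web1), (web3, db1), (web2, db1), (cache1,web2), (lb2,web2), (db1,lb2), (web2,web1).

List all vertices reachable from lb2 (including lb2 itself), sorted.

db1, lb2, web1, web2

Start at lb2.
Its neighbours: web2.
Then their neighbours: db1, web1.
Nothing further is reachable.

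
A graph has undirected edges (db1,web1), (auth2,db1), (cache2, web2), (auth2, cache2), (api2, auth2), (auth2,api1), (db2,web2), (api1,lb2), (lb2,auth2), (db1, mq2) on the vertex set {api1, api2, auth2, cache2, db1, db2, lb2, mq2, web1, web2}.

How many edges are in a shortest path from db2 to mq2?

Distance 0: db2.
Distance 1: web2.
Distance 2: cache2.
Distance 3: auth2.
Distance 4: api1, api2, db1, lb2.
Distance 5: mq2, web1 — contains mq2.

5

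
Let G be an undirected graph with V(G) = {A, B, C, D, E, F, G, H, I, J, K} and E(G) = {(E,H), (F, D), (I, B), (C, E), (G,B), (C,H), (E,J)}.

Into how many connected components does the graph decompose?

From A: component {A}.
From B: component {B, G, I}.
From C: component {C, E, H, J}.
From D: component {D, F}.
From K: component {K}.
That's 5 components.

5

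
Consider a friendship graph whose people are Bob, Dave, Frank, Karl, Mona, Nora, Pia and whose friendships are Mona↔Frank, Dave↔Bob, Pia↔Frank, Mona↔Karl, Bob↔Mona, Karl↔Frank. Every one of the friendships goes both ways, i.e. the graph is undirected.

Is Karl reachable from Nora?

Nora has no edges, so nothing is reachable from it.

No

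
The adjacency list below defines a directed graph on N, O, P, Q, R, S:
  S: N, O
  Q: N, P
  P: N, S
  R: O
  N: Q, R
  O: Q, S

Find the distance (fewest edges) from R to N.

3

Distance 0: R.
Distance 1: O.
Distance 2: Q, S.
Distance 3: N, P — contains N.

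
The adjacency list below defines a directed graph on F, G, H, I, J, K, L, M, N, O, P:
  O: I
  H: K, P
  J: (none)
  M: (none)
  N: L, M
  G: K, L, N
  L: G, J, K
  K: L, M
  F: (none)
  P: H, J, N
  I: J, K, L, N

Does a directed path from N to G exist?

Explore from N.
Distance 1: reach L, M.
Distance 2: reach G, J, K.
Found G.

Yes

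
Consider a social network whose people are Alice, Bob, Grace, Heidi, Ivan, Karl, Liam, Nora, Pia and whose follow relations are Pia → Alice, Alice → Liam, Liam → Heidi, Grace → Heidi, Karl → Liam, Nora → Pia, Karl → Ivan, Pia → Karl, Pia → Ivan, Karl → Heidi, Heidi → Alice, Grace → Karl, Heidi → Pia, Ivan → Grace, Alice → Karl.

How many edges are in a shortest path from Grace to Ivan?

Distance 0: Grace.
Distance 1: Heidi, Karl.
Distance 2: Alice, Ivan, Liam, Pia — contains Ivan.

2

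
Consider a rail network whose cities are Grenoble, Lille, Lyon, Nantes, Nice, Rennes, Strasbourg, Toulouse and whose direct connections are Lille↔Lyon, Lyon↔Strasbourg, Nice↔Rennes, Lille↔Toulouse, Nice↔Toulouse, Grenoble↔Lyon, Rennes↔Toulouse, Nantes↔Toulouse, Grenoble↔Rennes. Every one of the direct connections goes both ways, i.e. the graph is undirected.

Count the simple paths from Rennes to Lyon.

3

Rennes–Grenoble–Lyon
Rennes–Nice–Toulouse–Lille–Lyon
Rennes–Toulouse–Lille–Lyon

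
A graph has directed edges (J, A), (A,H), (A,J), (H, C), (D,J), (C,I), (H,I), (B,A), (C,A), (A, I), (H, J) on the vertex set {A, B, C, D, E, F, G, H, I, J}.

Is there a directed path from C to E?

No

Explore from C.
Distance 1: reach A, I.
Distance 2: reach H, J.
The search from C is exhausted; no directed path reaches E.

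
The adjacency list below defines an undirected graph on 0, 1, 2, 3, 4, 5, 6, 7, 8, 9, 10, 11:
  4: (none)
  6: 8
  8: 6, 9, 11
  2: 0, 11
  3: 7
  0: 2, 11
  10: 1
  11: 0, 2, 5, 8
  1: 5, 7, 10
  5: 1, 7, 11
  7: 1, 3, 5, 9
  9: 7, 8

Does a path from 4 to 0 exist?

4 has no edges, so nothing is reachable from it.

No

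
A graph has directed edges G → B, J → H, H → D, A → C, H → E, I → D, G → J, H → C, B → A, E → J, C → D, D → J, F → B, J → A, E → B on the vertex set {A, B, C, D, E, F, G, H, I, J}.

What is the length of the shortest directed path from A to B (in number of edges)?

6

Distance 0: A.
Distance 1: C.
Distance 2: D.
Distance 3: J.
Distance 4: H.
Distance 5: E.
Distance 6: B — contains B.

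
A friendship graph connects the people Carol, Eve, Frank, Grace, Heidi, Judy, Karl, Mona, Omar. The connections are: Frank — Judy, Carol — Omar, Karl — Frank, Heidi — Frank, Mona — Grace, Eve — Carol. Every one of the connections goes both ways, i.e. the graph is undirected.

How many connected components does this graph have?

3

From Carol: component {Carol, Eve, Omar}.
From Frank: component {Frank, Heidi, Judy, Karl}.
From Grace: component {Grace, Mona}.
That's 3 components.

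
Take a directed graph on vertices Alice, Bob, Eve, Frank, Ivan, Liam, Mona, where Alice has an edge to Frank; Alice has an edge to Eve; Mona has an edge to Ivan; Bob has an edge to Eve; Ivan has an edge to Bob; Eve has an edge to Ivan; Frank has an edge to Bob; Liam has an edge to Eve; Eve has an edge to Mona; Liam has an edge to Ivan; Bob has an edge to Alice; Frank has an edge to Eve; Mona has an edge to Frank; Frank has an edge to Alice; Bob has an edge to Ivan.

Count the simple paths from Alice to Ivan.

Alice→Eve→Ivan
Alice→Eve→Mona→Frank→Bob→Ivan
Alice→Eve→Mona→Ivan
Alice→Frank→Bob→Eve→Ivan
Alice→Frank→Bob→Eve→Mona→Ivan
Alice→Frank→Bob→Ivan
Alice→Frank→Eve→Ivan
Alice→Frank→Eve→Mona→Ivan

8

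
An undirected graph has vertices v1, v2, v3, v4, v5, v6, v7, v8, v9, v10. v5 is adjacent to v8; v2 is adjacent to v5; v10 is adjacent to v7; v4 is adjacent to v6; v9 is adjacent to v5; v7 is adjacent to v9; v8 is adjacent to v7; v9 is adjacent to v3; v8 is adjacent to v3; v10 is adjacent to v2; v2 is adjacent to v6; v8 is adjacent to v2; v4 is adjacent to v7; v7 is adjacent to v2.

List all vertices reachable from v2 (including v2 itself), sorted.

Start at v2.
Its neighbours: v5, v6, v7, v8, v10.
Then their neighbours: v3, v4, v9.
Nothing further is reachable.

v2, v3, v4, v5, v6, v7, v8, v9, v10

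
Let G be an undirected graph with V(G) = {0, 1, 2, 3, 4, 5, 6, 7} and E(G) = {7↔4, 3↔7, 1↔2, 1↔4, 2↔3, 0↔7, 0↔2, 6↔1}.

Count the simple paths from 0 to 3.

4

0–2–1–4–7–3
0–2–3
0–7–3
0–7–4–1–2–3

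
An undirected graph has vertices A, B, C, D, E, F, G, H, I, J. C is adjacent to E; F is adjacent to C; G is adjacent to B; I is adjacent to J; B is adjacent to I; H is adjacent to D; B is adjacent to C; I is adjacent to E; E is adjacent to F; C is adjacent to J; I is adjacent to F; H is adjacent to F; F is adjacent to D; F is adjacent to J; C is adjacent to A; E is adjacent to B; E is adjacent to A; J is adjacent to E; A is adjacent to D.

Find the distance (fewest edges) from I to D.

2

Distance 0: I.
Distance 1: B, E, F, J.
Distance 2: A, C, D, G, H — contains D.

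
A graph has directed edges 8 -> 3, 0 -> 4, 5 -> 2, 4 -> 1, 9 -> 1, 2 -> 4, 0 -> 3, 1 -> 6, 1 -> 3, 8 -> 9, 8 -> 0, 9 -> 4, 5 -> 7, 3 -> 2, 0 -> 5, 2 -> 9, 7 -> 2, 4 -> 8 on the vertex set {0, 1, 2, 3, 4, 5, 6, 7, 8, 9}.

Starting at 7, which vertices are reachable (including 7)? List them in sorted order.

0, 1, 2, 3, 4, 5, 6, 7, 8, 9

Start at 7.
Its neighbours: 2.
Then their neighbours: 4, 9.
Then next layer: 1, 8.
Then next layer: 0, 3, 6.
Then next layer: 5.
Every vertex is now reached.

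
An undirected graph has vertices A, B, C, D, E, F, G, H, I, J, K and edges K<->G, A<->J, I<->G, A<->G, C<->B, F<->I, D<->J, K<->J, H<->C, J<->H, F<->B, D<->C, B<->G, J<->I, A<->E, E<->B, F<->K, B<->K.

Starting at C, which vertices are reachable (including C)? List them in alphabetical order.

Start at C.
Its neighbours: B, D, H.
Then their neighbours: E, F, G, J, K.
Then next layer: A, I.
Every vertex is now reached.

A, B, C, D, E, F, G, H, I, J, K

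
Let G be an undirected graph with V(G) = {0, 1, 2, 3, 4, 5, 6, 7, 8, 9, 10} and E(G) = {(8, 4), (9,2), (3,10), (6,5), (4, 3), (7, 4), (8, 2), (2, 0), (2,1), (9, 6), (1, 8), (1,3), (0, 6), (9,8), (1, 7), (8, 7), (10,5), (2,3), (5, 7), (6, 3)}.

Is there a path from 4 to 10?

Yes

Explore from 4.
Distance 1: reach 3, 7, 8.
Distance 2: reach 1, 2, 5, 6, 9, 10.
Found 10.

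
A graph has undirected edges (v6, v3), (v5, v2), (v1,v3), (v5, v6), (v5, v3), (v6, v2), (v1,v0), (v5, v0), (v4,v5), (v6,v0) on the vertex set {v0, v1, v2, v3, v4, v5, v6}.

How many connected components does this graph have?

From v0: component {v0, v1, v2, v3, v4, v5, v6}.
That's 1 component.

1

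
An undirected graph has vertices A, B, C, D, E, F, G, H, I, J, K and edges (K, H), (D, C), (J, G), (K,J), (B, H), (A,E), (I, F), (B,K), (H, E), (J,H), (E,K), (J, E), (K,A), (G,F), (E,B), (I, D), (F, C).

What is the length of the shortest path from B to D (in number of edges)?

6

Distance 0: B.
Distance 1: E, H, K.
Distance 2: A, J.
Distance 3: G.
Distance 4: F.
Distance 5: C, I.
Distance 6: D — contains D.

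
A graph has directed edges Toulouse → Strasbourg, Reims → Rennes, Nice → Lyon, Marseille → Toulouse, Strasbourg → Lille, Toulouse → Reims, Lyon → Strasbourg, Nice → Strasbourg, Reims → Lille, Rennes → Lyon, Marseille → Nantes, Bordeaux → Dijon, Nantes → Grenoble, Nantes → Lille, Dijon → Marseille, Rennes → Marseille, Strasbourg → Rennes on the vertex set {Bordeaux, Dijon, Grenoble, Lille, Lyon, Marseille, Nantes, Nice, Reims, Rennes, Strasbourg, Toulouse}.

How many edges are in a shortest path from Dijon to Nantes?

Distance 0: Dijon.
Distance 1: Marseille.
Distance 2: Nantes, Toulouse — contains Nantes.

2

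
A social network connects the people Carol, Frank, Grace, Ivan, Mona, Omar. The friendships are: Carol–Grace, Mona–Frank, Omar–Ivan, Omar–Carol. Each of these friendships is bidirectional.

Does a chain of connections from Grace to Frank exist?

No

Explore from Grace.
Distance 1: reach Carol.
Distance 2: reach Omar.
Distance 3: reach Ivan.
The search is exhausted without reaching Frank; it lies in a different component.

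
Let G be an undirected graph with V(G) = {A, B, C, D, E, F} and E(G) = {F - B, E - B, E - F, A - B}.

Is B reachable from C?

No

C has no edges, so nothing is reachable from it.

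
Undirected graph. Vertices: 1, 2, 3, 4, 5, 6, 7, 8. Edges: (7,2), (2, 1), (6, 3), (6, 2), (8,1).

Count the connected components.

From 1: component {1, 2, 3, 6, 7, 8}.
From 4: component {4}.
From 5: component {5}.
That's 3 components.

3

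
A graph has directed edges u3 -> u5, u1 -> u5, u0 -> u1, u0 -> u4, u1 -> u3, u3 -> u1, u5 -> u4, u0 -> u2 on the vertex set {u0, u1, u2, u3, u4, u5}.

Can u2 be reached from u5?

No

Explore from u5.
Distance 1: reach u4.
The search from u5 is exhausted; no directed path reaches u2.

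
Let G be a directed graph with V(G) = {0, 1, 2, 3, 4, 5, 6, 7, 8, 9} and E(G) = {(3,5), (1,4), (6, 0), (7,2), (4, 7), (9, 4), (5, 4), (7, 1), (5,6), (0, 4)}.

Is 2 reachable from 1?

Yes

Explore from 1.
Distance 1: reach 4.
Distance 2: reach 7.
Distance 3: reach 2.
Found 2.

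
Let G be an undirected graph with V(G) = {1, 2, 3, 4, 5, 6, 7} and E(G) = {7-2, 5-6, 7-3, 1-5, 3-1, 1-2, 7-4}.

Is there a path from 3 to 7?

Explore from 3.
Distance 1: reach 1, 7.
Found 7.

Yes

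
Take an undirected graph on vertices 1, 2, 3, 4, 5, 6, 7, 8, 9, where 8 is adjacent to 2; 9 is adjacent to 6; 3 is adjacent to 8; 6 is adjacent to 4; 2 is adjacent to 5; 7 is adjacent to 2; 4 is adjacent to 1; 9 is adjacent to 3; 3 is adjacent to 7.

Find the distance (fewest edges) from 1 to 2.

Distance 0: 1.
Distance 1: 4.
Distance 2: 6.
Distance 3: 9.
Distance 4: 3.
Distance 5: 7, 8.
Distance 6: 2 — contains 2.

6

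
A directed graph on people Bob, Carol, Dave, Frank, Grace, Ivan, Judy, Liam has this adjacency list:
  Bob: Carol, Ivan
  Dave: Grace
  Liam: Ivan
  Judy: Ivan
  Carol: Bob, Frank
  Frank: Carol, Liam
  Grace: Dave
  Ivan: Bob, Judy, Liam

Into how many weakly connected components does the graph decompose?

2

From Bob: component {Bob, Carol, Frank, Ivan, Judy, Liam}.
From Dave: component {Dave, Grace}.
That's 2 components.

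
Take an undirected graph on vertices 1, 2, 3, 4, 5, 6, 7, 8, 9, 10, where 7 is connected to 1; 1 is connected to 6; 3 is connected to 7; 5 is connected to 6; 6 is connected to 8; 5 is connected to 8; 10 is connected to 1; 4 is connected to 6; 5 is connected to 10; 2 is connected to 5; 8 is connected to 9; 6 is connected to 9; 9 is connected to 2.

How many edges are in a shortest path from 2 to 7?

4

Distance 0: 2.
Distance 1: 5, 9.
Distance 2: 6, 8, 10.
Distance 3: 1, 4.
Distance 4: 7 — contains 7.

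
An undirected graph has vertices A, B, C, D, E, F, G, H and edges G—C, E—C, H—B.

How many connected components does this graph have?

From A: component {A}.
From B: component {B, H}.
From C: component {C, E, G}.
From D: component {D}.
From F: component {F}.
That's 5 components.

5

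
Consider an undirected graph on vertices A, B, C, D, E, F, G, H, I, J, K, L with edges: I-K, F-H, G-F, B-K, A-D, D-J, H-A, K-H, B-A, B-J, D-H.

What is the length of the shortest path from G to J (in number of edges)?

Distance 0: G.
Distance 1: F.
Distance 2: H.
Distance 3: A, D, K.
Distance 4: B, I, J — contains J.

4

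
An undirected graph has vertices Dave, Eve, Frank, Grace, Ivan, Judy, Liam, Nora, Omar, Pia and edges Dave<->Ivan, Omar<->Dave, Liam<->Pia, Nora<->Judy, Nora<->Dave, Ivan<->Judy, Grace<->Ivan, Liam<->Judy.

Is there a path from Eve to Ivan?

Eve has no edges, so nothing is reachable from it.

No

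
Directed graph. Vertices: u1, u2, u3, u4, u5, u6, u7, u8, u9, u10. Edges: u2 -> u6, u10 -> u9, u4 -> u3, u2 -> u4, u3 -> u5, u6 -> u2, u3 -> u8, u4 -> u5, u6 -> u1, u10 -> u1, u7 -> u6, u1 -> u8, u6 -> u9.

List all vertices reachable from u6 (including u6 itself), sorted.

u1, u2, u3, u4, u5, u6, u8, u9

Start at u6.
Its neighbours: u1, u2, u9.
Then their neighbours: u4, u8.
Then next layer: u3, u5.
Nothing further is reachable.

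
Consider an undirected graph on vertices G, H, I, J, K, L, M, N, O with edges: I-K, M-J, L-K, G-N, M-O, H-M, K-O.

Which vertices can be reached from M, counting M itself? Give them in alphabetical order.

Start at M.
Its neighbours: H, J, O.
Then their neighbours: K.
Then next layer: I, L.
Nothing further is reachable.

H, I, J, K, L, M, O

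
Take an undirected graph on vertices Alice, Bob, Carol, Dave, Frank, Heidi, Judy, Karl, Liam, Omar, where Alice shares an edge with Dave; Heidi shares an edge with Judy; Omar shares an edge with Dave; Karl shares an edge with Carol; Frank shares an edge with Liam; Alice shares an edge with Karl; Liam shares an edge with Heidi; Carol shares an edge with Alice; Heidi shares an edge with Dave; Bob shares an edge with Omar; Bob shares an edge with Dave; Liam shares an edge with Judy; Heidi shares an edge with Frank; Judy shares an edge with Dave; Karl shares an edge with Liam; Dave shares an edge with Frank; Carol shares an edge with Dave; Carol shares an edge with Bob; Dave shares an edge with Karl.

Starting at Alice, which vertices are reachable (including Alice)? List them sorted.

Alice, Bob, Carol, Dave, Frank, Heidi, Judy, Karl, Liam, Omar

Start at Alice.
Its neighbours: Carol, Dave, Karl.
Then their neighbours: Bob, Frank, Heidi, Judy, Liam, Omar.
Every vertex is now reached.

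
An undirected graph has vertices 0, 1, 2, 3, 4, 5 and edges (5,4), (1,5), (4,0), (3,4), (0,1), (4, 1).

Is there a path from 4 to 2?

No

Explore from 4.
Distance 1: reach 0, 1, 3, 5.
The search is exhausted without reaching 2; it lies in a different component.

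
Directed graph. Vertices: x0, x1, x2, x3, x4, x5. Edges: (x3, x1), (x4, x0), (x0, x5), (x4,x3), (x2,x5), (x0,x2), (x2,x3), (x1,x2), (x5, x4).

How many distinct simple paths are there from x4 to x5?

x4→x0→x2→x5
x4→x0→x5
x4→x3→x1→x2→x5

3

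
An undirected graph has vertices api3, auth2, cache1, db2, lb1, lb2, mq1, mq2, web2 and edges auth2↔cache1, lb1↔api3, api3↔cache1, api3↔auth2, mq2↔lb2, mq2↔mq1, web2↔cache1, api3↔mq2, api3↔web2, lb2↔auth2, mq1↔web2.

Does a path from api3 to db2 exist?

Explore from api3.
Distance 1: reach auth2, cache1, lb1, mq2, web2.
Distance 2: reach lb2, mq1.
The search is exhausted without reaching db2; it lies in a different component.

No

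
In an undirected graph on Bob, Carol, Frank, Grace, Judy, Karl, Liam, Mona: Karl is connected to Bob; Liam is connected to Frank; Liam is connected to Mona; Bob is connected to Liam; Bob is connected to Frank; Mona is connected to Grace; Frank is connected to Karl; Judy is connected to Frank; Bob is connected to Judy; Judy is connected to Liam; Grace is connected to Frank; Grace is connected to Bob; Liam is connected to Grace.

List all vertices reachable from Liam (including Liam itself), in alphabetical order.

Start at Liam.
Its neighbours: Bob, Frank, Grace, Judy, Mona.
Then their neighbours: Karl.
Nothing further is reachable.

Bob, Frank, Grace, Judy, Karl, Liam, Mona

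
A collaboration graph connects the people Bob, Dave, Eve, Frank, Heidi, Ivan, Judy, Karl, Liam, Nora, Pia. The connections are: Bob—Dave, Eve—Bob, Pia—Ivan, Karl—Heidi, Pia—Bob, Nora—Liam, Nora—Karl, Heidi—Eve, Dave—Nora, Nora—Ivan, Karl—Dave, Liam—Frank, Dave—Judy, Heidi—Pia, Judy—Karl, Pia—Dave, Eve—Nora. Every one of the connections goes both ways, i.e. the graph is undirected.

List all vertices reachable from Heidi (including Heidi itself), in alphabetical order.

Bob, Dave, Eve, Frank, Heidi, Ivan, Judy, Karl, Liam, Nora, Pia

Start at Heidi.
Its neighbours: Eve, Karl, Pia.
Then their neighbours: Bob, Dave, Ivan, Judy, Nora.
Then next layer: Liam.
Then next layer: Frank.
Every vertex is now reached.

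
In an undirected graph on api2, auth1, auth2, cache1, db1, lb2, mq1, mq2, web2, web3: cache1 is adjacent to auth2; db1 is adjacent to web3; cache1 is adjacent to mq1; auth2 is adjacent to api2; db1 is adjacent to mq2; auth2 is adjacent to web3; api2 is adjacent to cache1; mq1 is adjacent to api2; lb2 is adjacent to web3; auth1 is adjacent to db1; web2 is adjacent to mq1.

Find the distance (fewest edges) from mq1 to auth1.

Distance 0: mq1.
Distance 1: api2, cache1, web2.
Distance 2: auth2.
Distance 3: web3.
Distance 4: db1, lb2.
Distance 5: auth1, mq2 — contains auth1.

5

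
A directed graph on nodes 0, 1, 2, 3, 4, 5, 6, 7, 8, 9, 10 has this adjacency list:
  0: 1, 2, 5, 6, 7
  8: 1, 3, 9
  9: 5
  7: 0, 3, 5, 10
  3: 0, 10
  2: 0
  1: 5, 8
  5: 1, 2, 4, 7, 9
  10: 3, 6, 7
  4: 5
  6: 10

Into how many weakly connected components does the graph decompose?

From 0: component {0, 1, 2, 3, 4, 5, 6, 7, 8, 9, 10}.
That's 1 component.

1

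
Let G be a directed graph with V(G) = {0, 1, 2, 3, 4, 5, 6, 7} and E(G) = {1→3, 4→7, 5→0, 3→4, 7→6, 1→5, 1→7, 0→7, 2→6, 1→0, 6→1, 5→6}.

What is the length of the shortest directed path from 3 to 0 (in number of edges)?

Distance 0: 3.
Distance 1: 4.
Distance 2: 7.
Distance 3: 6.
Distance 4: 1.
Distance 5: 0, 5 — contains 0.

5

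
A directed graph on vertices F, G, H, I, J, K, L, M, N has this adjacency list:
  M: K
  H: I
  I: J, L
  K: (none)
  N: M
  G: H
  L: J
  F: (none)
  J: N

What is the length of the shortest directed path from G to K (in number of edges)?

6

Distance 0: G.
Distance 1: H.
Distance 2: I.
Distance 3: J, L.
Distance 4: N.
Distance 5: M.
Distance 6: K — contains K.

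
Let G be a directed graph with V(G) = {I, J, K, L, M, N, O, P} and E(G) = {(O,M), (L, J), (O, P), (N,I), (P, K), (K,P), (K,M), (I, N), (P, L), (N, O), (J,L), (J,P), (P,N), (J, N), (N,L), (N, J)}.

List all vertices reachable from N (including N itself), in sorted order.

Start at N.
Its neighbours: I, J, L, O.
Then their neighbours: M, P.
Then next layer: K.
Every vertex is now reached.

I, J, K, L, M, N, O, P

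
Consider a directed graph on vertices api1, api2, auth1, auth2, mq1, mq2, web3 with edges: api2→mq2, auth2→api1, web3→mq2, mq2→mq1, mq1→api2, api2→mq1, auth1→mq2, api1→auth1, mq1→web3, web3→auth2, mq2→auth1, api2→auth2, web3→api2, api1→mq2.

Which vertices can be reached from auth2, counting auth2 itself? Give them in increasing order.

Start at auth2.
Its neighbours: api1.
Then their neighbours: auth1, mq2.
Then next layer: mq1.
Then next layer: api2, web3.
Every vertex is now reached.

api1, api2, auth1, auth2, mq1, mq2, web3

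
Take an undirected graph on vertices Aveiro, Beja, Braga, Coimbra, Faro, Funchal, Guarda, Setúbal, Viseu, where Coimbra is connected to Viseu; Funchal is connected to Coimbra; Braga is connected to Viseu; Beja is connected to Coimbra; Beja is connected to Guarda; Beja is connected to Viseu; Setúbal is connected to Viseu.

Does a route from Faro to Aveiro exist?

Faro has no edges, so nothing is reachable from it.

No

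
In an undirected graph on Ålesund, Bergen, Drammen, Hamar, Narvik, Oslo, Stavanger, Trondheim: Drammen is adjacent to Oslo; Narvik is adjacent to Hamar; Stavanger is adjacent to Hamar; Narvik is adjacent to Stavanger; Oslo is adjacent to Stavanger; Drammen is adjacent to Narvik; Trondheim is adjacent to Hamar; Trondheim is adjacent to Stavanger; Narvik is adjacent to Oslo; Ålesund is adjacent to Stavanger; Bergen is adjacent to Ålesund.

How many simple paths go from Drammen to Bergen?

8

Drammen–Narvik–Hamar–Stavanger–Ålesund–Bergen
Drammen–Narvik–Hamar–Trondheim–Stavanger–Ålesund–Bergen
Drammen–Narvik–Oslo–Stavanger–Ålesund–Bergen
Drammen–Narvik–Stavanger–Ålesund–Bergen
Drammen–Oslo–Narvik–Hamar–Stavanger–Ålesund–Bergen
Drammen–Oslo–Narvik–Hamar–Trondheim–Stavanger–Ålesund–Bergen
Drammen–Oslo–Narvik–Stavanger–Ålesund–Bergen
Drammen–Oslo–Stavanger–Ålesund–Bergen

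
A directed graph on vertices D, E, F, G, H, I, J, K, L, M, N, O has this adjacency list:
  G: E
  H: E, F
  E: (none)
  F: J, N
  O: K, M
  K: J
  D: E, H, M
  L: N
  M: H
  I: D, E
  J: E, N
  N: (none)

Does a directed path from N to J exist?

No

N has no outgoing edges, so nothing is reachable from it.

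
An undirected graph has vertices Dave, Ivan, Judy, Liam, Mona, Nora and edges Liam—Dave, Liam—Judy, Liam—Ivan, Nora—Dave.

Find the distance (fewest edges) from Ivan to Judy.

2

Distance 0: Ivan.
Distance 1: Liam.
Distance 2: Dave, Judy — contains Judy.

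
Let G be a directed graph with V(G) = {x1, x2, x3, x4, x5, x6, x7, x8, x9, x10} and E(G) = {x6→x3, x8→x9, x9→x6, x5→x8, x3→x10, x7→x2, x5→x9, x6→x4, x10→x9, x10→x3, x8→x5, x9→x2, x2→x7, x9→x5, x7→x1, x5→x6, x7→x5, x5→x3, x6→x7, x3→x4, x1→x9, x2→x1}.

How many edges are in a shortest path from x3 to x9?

Distance 0: x3.
Distance 1: x4, x10.
Distance 2: x9 — contains x9.

2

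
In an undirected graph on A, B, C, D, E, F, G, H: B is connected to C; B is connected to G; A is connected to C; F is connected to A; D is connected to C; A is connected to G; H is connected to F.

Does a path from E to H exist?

E has no edges, so nothing is reachable from it.

No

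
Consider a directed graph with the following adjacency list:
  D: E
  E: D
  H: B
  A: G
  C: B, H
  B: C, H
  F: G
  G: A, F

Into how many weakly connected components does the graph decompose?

From A: component {A, F, G}.
From B: component {B, C, H}.
From D: component {D, E}.
That's 3 components.

3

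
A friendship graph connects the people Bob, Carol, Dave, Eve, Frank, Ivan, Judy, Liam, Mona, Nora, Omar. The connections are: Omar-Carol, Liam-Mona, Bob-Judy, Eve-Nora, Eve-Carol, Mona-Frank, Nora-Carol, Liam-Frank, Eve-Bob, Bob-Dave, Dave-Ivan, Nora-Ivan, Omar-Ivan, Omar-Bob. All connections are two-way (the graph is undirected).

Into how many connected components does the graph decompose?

2

From Bob: component {Bob, Carol, Dave, Eve, Ivan, Judy, Nora, Omar}.
From Frank: component {Frank, Liam, Mona}.
That's 2 components.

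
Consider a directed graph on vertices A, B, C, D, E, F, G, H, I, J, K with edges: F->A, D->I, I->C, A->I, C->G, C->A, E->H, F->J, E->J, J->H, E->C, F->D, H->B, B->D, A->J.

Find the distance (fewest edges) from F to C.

3

Distance 0: F.
Distance 1: A, D, J.
Distance 2: H, I.
Distance 3: B, C — contains C.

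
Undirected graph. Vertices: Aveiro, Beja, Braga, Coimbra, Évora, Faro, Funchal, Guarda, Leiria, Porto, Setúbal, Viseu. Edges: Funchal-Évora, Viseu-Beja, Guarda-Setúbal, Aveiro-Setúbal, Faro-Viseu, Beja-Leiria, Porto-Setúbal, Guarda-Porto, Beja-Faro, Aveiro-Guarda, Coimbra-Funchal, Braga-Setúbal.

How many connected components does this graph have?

3

From Aveiro: component {Aveiro, Braga, Guarda, Porto, Setúbal}.
From Beja: component {Beja, Faro, Leiria, Viseu}.
From Coimbra: component {Coimbra, Évora, Funchal}.
That's 3 components.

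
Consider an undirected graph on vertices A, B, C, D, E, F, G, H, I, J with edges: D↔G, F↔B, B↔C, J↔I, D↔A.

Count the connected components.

5

From A: component {A, D, G}.
From B: component {B, C, F}.
From E: component {E}.
From H: component {H}.
From I: component {I, J}.
That's 5 components.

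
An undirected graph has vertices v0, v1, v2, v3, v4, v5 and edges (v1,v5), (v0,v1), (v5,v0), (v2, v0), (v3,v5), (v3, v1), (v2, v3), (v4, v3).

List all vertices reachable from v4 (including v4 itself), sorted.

Start at v4.
Its neighbours: v3.
Then their neighbours: v1, v2, v5.
Then next layer: v0.
Every vertex is now reached.

v0, v1, v2, v3, v4, v5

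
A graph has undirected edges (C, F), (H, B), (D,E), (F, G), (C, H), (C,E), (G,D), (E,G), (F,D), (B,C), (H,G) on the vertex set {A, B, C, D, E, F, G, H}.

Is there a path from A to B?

A has no edges, so nothing is reachable from it.

No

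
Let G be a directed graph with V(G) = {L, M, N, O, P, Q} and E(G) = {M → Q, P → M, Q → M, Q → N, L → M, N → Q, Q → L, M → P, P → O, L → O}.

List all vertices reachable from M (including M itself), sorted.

Start at M.
Its neighbours: P, Q.
Then their neighbours: L, N, O.
Every vertex is now reached.

L, M, N, O, P, Q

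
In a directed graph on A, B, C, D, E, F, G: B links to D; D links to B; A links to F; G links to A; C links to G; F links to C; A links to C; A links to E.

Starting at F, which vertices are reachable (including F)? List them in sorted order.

Start at F.
Its neighbours: C.
Then their neighbours: G.
Then next layer: A.
Then next layer: E.
Nothing further is reachable.

A, C, E, F, G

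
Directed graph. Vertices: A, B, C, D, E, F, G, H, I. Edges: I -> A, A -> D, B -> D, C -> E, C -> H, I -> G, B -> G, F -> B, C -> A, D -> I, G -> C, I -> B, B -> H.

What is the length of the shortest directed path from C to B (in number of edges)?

Distance 0: C.
Distance 1: A, E, H.
Distance 2: D.
Distance 3: I.
Distance 4: B, G — contains B.

4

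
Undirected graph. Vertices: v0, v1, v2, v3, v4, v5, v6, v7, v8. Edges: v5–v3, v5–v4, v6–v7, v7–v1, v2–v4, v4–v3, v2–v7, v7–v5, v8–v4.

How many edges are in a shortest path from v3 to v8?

Distance 0: v3.
Distance 1: v4, v5.
Distance 2: v2, v7, v8 — contains v8.

2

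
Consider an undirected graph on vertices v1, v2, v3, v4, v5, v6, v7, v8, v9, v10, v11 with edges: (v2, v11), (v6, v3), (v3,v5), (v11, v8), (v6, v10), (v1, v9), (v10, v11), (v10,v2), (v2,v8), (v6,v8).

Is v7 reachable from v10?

No

Explore from v10.
Distance 1: reach v2, v6, v11.
Distance 2: reach v3, v8.
Distance 3: reach v5.
The search is exhausted without reaching v7; it lies in a different component.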